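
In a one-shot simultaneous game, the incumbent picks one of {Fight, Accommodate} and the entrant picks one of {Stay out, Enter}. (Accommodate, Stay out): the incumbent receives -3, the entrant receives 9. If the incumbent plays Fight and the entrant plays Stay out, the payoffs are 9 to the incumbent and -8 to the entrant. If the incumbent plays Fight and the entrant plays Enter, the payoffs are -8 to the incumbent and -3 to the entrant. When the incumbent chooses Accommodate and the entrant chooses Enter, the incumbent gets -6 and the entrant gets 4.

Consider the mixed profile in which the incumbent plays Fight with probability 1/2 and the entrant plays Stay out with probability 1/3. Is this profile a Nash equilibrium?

Given the entrant's mix q = 1/3, the incumbent's payoff from Fight is -7/3 but from Accommodate is -5. The incumbent strictly prefers Fight, so the incumbent would not mix.
So the proposed profile is not a Nash equilibrium.

No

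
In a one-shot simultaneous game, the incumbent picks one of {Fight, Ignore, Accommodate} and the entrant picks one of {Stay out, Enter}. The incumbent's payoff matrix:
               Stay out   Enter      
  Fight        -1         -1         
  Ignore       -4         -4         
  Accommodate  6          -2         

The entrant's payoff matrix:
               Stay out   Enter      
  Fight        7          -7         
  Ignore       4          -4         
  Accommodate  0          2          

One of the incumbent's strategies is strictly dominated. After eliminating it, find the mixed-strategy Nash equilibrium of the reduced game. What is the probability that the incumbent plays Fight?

The incumbent's strategy Ignore is strictly dominated by Fight: -1 > -4 and -1 > -4. Eliminate Ignore.
The entrant's indifference between Stay out and Enter determines the incumbent's mixing probability p:
  the entrant's payoff from Stay out: p·7 + (1−p)·0 = 7p
  the entrant's payoff from Enter: p·(-7) + (1−p)·2 = -9p + 2
  7p = -9p + 2  ⇒  16p = 2  ⇒  p = 1/8.

p = 1/8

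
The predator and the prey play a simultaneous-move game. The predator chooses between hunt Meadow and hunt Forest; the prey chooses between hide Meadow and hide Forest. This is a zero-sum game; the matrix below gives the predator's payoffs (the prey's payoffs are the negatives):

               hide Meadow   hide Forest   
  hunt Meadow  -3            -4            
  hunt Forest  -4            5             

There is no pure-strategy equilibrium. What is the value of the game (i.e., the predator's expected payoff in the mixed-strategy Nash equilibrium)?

In a mixed equilibrium the predator is indifferent between hunt Meadow and hunt Forest; this condition fixes q.
  the predator's payoff to hunt Meadow: q·(-3) + (1−q)·(-4) = q - 4
  the predator's payoff to hunt Forest: q·(-4) + (1−q)·5 = -9q + 5
  q - 4 = -9q + 5  ⇒  10q = 9  ⇒  q = 9/10.
The value is the predator's expected payoff against this mix (using hunt Meadow): (9/10)·(-3) + (1/10)·(-4) = -31/10.

v = -31/10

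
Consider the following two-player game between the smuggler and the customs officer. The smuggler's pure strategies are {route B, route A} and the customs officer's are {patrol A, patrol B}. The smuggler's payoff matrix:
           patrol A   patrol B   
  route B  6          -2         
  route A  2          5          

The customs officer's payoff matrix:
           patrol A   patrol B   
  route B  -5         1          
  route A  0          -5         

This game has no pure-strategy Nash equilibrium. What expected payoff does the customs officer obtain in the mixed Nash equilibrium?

-25/11

Set the customs officer's expected payoff from patrol A equal to that from patrol B:
  the customs officer's payoff to patrol A: p·(-5) + (1−p)·0 = -5p
  the customs officer's payoff to patrol B: p·1 + (1−p)·(-5) = 6p - 5
  -5p = 6p - 5  ⇒  -11p = -5  ⇒  p = 5/11.
At equilibrium the customs officer is indifferent across columns, so the customs officer's payoff equals the payoff from patrol A: (5/11)·(-5) + (6/11)·0 = -25/11.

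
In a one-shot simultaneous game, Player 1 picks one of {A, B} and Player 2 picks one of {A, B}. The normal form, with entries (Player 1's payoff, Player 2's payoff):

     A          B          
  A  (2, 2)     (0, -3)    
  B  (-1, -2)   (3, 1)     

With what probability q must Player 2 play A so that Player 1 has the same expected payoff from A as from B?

Player 2's mix must leave Player 1 indifferent between A and B.
  Player 1's expected payoff from A: q·2 + (1−q)·0 = 2q
  Player 1's expected payoff from B: q·(-1) + (1−q)·3 = -4q + 3
  2q = -4q + 3  ⇒  6q = 3  ⇒  q = 1/2.

q = 1/2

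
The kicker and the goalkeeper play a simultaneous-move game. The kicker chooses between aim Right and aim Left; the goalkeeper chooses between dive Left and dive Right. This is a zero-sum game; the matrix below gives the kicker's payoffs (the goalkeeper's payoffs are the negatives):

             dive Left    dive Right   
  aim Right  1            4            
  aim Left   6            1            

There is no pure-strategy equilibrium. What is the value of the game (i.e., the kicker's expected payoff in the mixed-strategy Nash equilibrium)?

In a mixed equilibrium the kicker is indifferent between aim Right and aim Left; this condition fixes q.
  the kicker's expected payoff from aim Right: q·1 + (1−q)·4 = -3q + 4
  the kicker's expected payoff from aim Left: q·6 + (1−q)·1 = 5q + 1
  -3q + 4 = 5q + 1  ⇒  -8q = -3  ⇒  q = 3/8.
The value is the kicker's expected payoff against this mix (using aim Right): (3/8)·1 + (5/8)·4 = 23/8.

v = 23/8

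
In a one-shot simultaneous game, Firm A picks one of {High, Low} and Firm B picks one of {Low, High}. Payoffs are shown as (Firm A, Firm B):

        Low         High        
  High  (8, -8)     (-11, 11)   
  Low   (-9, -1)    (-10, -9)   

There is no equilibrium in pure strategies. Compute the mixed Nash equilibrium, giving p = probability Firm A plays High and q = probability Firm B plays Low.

Set Firm B's expected payoff from Low equal to that from High:
  Firm B's payoff to Low: p·(-8) + (1−p)·(-1) = -7p - 1
  Firm B's payoff to High: p·11 + (1−p)·(-9) = 20p - 9
  -7p - 1 = 20p - 9  ⇒  -27p = -8  ⇒  p = 8/27.
Firm A's indifference between High and Low determines Firm B's mixing probability q:
  Firm A's expected payoff from High: q·8 + (1−q)·(-11) = 19q - 11
  Firm A's expected payoff from Low: q·(-9) + (1−q)·(-10) = q - 10
  19q - 11 = q - 10  ⇒  18q = 1  ⇒  q = 1/18.

p = 8/27, q = 1/18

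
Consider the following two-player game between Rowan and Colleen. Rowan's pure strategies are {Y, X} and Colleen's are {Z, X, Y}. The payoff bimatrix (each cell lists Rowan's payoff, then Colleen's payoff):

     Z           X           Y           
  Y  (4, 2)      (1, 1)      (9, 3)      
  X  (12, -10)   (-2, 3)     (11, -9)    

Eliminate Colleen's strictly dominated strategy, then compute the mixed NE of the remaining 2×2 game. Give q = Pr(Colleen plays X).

Colleen's strategy Z is strictly dominated by Y: 3 > 2 and -9 > -10. Eliminate Z.
Colleen's mix must leave Rowan indifferent between Y and X.
  Rowan's payoff from Y: q·1 + (1−q)·9 = -8q + 9
  Rowan's payoff from X: q·(-2) + (1−q)·11 = -13q + 11
  -8q + 9 = -13q + 11  ⇒  5q = 2  ⇒  q = 2/5.

q = 2/5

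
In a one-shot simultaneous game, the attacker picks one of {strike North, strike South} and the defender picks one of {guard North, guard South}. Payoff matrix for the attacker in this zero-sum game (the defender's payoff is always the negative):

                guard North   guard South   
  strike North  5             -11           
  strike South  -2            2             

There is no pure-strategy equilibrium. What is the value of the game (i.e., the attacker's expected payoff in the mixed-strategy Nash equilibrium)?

Set the attacker's expected payoff from strike North equal to that from strike South:
  the attacker's payoff from strike North: q·5 + (1−q)·(-11) = 16q - 11
  the attacker's payoff from strike South: q·(-2) + (1−q)·2 = -4q + 2
  16q - 11 = -4q + 2  ⇒  20q = 13  ⇒  q = 13/20.
The value is the attacker's expected payoff against this mix (using strike North): (13/20)·5 + (7/20)·(-11) = -3/5.

v = -3/5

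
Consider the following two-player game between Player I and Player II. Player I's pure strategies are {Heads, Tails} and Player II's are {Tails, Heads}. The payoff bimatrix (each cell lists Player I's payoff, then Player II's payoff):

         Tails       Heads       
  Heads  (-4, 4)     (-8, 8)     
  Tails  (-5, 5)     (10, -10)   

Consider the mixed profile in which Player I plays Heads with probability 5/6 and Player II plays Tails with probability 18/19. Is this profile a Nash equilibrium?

No

Given Player I's mix p = 5/6, Player II's payoff from Tails is 25/6 but from Heads is 5. Player II strictly prefers Heads, so Player II would not mix.
So the proposed profile is not a Nash equilibrium.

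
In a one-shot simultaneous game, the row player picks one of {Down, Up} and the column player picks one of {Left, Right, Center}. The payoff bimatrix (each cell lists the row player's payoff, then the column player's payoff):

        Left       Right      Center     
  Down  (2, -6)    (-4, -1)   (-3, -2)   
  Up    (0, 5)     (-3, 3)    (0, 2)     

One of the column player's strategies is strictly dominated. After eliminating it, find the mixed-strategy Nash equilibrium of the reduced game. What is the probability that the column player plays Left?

q = 1/3

The column player's strategy Center is strictly dominated by Right: -1 > -2 and 3 > 2. Eliminate Center.
In a mixed equilibrium the row player is indifferent between Down and Up; this condition fixes q.
  the row player's expected payoff from Down: q·2 + (1−q)·(-4) = 6q - 4
  the row player's expected payoff from Up: q·0 + (1−q)·(-3) = 3q - 3
  6q - 4 = 3q - 3  ⇒  3q = 1  ⇒  q = 1/3.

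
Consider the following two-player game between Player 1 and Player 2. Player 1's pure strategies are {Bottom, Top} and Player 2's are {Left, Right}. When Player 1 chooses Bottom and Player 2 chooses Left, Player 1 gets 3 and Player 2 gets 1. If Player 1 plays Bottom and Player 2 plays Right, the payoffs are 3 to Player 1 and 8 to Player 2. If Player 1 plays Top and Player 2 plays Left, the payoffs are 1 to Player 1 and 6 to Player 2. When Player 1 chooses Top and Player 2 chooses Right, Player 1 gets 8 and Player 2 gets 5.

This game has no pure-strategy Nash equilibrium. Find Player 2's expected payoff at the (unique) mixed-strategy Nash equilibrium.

In a mixed equilibrium Player 2 is indifferent between Left and Right; this condition fixes p.
  Player 2's payoff from Left: p·1 + (1−p)·6 = -5p + 6
  Player 2's payoff from Right: p·8 + (1−p)·5 = 3p + 5
  -5p + 6 = 3p + 5  ⇒  -8p = -1  ⇒  p = 1/8.
At equilibrium Player 2 is indifferent across columns, so Player 2's payoff equals the payoff from Left: (1/8)·1 + (7/8)·6 = 43/8.

43/8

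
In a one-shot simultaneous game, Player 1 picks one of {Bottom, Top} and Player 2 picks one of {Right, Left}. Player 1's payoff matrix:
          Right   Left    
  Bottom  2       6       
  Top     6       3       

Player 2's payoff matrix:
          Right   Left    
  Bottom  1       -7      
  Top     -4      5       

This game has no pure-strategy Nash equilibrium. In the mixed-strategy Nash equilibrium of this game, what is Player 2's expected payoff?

-23/17

Set Player 2's expected payoff from Right equal to that from Left:
  Player 2's payoff to Right: p·1 + (1−p)·(-4) = 5p - 4
  Player 2's payoff to Left: p·(-7) + (1−p)·5 = -12p + 5
  5p - 4 = -12p + 5  ⇒  17p = 9  ⇒  p = 9/17.
At equilibrium Player 2 is indifferent across columns, so Player 2's payoff equals the payoff from Right: (9/17)·1 + (8/17)·(-4) = -23/17.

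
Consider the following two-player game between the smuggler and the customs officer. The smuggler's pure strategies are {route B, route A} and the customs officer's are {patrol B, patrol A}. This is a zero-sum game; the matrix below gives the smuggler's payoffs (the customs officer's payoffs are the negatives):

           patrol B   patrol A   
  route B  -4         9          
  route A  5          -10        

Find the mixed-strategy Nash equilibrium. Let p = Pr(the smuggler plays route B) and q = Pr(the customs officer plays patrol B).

p = 15/28, q = 19/28

Set the customs officer's expected payoff from patrol B equal to that from patrol A:
  the customs officer's payoff to patrol B: p·4 + (1−p)·(-5) = 9p - 5
  the customs officer's payoff to patrol A: p·(-9) + (1−p)·10 = -19p + 10
  9p - 5 = -19p + 10  ⇒  28p = 15  ⇒  p = 15/28.
The customs officer's mix must leave the smuggler indifferent between route B and route A.
  the smuggler's expected payoff from route B: q·(-4) + (1−q)·9 = -13q + 9
  the smuggler's expected payoff from route A: q·5 + (1−q)·(-10) = 15q - 10
  -13q + 9 = 15q - 10  ⇒  -28q = -19  ⇒  q = 19/28.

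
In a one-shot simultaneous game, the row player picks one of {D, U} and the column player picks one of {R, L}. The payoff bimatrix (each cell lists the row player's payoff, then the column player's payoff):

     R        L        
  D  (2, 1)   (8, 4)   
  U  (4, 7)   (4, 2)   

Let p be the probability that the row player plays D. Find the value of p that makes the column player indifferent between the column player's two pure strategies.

The row player's mix must leave the column player indifferent between R and L.
  the column player's payoff from R: p·1 + (1−p)·7 = -6p + 7
  the column player's payoff from L: p·4 + (1−p)·2 = 2p + 2
  -6p + 7 = 2p + 2  ⇒  -8p = -5  ⇒  p = 5/8.

p = 5/8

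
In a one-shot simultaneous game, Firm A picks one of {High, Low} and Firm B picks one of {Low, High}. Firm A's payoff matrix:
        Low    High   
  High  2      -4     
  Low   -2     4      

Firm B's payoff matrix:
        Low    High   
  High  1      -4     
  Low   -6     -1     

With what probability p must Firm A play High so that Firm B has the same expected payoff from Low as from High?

Firm B's indifference between Low and High determines Firm A's mixing probability p:
  Firm B's payoff to Low: p·1 + (1−p)·(-6) = 7p - 6
  Firm B's payoff to High: p·(-4) + (1−p)·(-1) = -3p - 1
  7p - 6 = -3p - 1  ⇒  10p = 5  ⇒  p = 1/2.

p = 1/2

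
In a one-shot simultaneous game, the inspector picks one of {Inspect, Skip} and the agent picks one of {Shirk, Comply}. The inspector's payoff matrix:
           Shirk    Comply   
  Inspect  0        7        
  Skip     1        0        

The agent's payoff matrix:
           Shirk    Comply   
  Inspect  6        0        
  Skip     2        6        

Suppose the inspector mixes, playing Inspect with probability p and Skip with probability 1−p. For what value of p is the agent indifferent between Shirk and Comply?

In a mixed equilibrium the agent is indifferent between Shirk and Comply; this condition fixes p.
  the agent's payoff to Shirk: p·6 + (1−p)·2 = 4p + 2
  the agent's payoff to Comply: p·0 + (1−p)·6 = -6p + 6
  4p + 2 = -6p + 6  ⇒  10p = 4  ⇒  p = 2/5.

p = 2/5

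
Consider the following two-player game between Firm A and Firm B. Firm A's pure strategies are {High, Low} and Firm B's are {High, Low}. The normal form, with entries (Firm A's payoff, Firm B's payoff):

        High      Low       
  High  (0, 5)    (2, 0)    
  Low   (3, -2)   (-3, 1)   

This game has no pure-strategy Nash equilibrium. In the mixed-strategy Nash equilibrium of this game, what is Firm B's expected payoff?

Firm B's indifference between High and Low determines Firm A's mixing probability p:
  Firm B's payoff to High: p·5 + (1−p)·(-2) = 7p - 2
  Firm B's payoff to Low: p·0 + (1−p)·1 = -p + 1
  7p - 2 = -p + 1  ⇒  8p = 3  ⇒  p = 3/8.
At equilibrium Firm B is indifferent across columns, so Firm B's payoff equals the payoff from High: (3/8)·5 + (5/8)·(-2) = 5/8.

5/8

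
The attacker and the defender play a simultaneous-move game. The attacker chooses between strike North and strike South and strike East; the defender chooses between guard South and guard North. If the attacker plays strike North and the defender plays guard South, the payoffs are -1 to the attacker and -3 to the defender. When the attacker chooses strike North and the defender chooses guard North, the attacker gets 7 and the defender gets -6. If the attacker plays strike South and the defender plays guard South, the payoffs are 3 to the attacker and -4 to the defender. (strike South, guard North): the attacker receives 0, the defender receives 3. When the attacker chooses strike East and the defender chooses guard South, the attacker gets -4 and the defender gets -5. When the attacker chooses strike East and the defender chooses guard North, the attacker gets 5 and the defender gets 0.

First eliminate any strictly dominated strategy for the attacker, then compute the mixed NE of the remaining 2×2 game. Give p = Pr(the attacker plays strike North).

p = 7/10

The attacker's strategy strike East is strictly dominated by strike North: -1 > -4 and 7 > 5. Eliminate strike East.
The defender's indifference between guard South and guard North determines the attacker's mixing probability p:
  the defender's payoff from guard South: p·(-3) + (1−p)·(-4) = p - 4
  the defender's payoff from guard North: p·(-6) + (1−p)·3 = -9p + 3
  p - 4 = -9p + 3  ⇒  10p = 7  ⇒  p = 7/10.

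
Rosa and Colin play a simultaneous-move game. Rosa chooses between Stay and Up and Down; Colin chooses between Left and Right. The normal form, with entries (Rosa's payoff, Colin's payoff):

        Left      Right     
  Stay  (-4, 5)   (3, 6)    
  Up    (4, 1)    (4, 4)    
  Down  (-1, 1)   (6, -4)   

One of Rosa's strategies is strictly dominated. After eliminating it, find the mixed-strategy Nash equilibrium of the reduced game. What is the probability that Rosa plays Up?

p = 5/8

Rosa's strategy Stay is strictly dominated by Down: -1 > -4 and 6 > 3. Eliminate Stay.
Rosa's mix must leave Colin indifferent between Left and Right.
  Colin's payoff to Left: p·1 + (1−p)·1 = 1
  Colin's payoff to Right: p·4 + (1−p)·(-4) = 8p - 4
  1 = 8p - 4  ⇒  -8p = -5  ⇒  p = 5/8.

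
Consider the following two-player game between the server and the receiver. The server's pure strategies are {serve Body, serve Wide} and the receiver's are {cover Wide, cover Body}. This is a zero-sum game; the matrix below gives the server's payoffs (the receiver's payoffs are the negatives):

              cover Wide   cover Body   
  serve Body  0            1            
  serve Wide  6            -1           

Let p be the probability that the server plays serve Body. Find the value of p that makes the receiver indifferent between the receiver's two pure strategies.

p = 7/8

For the receiver to be willing to mix, the receiver must be indifferent between cover Wide and cover Body, which pins down the server's mix.
  the receiver's payoff to cover Wide: p·0 + (1−p)·(-6) = 6p - 6
  the receiver's payoff to cover Body: p·(-1) + (1−p)·1 = -2p + 1
  6p - 6 = -2p + 1  ⇒  8p = 7  ⇒  p = 7/8.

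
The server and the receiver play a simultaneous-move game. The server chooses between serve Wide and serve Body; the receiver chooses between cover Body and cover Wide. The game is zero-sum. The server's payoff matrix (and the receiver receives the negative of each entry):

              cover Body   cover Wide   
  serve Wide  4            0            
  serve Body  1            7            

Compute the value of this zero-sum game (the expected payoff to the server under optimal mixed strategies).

v = 14/5

The server's indifference between serve Wide and serve Body determines the receiver's mixing probability q:
  the server's expected payoff from serve Wide: q·4 + (1−q)·0 = 4q
  the server's expected payoff from serve Body: q·1 + (1−q)·7 = -6q + 7
  4q = -6q + 7  ⇒  10q = 7  ⇒  q = 7/10.
The value is the server's expected payoff against this mix (using serve Wide): (7/10)·4 + (3/10)·0 = 14/5.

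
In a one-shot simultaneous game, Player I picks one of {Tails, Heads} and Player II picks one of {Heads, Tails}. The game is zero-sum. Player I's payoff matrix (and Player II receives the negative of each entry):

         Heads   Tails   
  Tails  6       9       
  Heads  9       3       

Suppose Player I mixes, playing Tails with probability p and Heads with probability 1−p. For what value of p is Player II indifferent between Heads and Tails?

Player I's mix must leave Player II indifferent between Heads and Tails.
  Player II's payoff to Heads: p·(-6) + (1−p)·(-9) = 3p - 9
  Player II's payoff to Tails: p·(-9) + (1−p)·(-3) = -6p - 3
  3p - 9 = -6p - 3  ⇒  9p = 6  ⇒  p = 2/3.

p = 2/3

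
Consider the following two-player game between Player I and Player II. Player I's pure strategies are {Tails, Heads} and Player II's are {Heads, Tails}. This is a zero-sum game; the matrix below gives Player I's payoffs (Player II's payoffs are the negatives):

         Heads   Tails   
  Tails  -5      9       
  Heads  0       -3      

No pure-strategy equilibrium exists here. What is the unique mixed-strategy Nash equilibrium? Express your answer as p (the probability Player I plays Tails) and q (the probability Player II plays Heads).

For Player II to be willing to mix, Player II must be indifferent between Heads and Tails, which pins down Player I's mix.
  Player II's expected payoff from Heads: p·5 + (1−p)·0 = 5p
  Player II's expected payoff from Tails: p·(-9) + (1−p)·3 = -12p + 3
  5p = -12p + 3  ⇒  17p = 3  ⇒  p = 3/17.
In a mixed equilibrium Player I is indifferent between Tails and Heads; this condition fixes q.
  Player I's payoff to Tails: q·(-5) + (1−q)·9 = -14q + 9
  Player I's payoff to Heads: q·0 + (1−q)·(-3) = 3q - 3
  -14q + 9 = 3q - 3  ⇒  -17q = -12  ⇒  q = 12/17.

p = 3/17, q = 12/17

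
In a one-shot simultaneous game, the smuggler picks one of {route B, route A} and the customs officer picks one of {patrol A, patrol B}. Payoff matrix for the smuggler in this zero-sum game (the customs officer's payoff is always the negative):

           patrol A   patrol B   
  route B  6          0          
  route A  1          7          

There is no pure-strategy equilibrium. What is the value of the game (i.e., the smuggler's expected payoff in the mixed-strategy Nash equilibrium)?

v = 7/2

Set the smuggler's expected payoff from route B equal to that from route A:
  the smuggler's payoff from route B: q·6 + (1−q)·0 = 6q
  the smuggler's payoff from route A: q·1 + (1−q)·7 = -6q + 7
  6q = -6q + 7  ⇒  12q = 7  ⇒  q = 7/12.
The value is the smuggler's expected payoff against this mix (using route B): (7/12)·6 + (5/12)·0 = 7/2.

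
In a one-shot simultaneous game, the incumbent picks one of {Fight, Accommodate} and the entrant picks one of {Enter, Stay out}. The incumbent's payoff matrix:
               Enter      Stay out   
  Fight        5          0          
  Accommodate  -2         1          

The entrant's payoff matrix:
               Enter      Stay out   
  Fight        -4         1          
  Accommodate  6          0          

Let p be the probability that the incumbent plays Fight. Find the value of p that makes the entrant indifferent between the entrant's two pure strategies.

p = 6/11

In a mixed equilibrium the entrant is indifferent between Enter and Stay out; this condition fixes p.
  the entrant's payoff to Enter: p·(-4) + (1−p)·6 = -10p + 6
  the entrant's payoff to Stay out: p·1 + (1−p)·0 = p
  -10p + 6 = p  ⇒  -11p = -6  ⇒  p = 6/11.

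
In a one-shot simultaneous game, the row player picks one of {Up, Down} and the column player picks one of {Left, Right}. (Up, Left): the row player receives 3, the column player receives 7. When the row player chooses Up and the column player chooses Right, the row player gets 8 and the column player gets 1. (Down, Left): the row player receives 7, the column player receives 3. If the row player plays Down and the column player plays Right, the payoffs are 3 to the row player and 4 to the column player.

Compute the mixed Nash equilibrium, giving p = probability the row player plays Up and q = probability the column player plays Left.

p = 1/7, q = 5/9

For the column player to be willing to mix, the column player must be indifferent between Left and Right, which pins down the row player's mix.
  the column player's expected payoff from Left: p·7 + (1−p)·3 = 4p + 3
  the column player's expected payoff from Right: p·1 + (1−p)·4 = -3p + 4
  4p + 3 = -3p + 4  ⇒  7p = 1  ⇒  p = 1/7.
Set the row player's expected payoff from Up equal to that from Down:
  the row player's expected payoff from Up: q·3 + (1−q)·8 = -5q + 8
  the row player's expected payoff from Down: q·7 + (1−q)·3 = 4q + 3
  -5q + 8 = 4q + 3  ⇒  -9q = -5  ⇒  q = 5/9.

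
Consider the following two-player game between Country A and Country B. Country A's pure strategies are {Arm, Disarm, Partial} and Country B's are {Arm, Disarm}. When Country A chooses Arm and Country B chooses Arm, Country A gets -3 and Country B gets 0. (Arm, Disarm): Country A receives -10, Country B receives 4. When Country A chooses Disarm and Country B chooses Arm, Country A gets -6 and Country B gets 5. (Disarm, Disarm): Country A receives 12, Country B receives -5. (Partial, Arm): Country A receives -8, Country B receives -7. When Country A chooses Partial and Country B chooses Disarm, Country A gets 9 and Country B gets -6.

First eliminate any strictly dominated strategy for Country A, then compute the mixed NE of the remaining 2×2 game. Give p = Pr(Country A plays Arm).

Country A's strategy Partial is strictly dominated by Disarm: -6 > -8 and 12 > 9. Eliminate Partial.
In a mixed equilibrium Country B is indifferent between Arm and Disarm; this condition fixes p.
  Country B's payoff from Arm: p·0 + (1−p)·5 = -5p + 5
  Country B's payoff from Disarm: p·4 + (1−p)·(-5) = 9p - 5
  -5p + 5 = 9p - 5  ⇒  -14p = -10  ⇒  p = 5/7.

p = 5/7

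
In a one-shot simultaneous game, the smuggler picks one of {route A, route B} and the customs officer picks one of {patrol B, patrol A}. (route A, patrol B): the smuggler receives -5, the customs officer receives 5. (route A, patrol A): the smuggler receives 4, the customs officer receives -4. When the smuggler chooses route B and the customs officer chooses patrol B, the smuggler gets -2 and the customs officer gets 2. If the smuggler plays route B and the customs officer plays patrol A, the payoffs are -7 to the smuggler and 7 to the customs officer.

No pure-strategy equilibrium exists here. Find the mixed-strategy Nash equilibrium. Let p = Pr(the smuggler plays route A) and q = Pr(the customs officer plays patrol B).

p = 5/14, q = 11/14

Set the customs officer's expected payoff from patrol B equal to that from patrol A:
  the customs officer's expected payoff from patrol B: p·5 + (1−p)·2 = 3p + 2
  the customs officer's expected payoff from patrol A: p·(-4) + (1−p)·7 = -11p + 7
  3p + 2 = -11p + 7  ⇒  14p = 5  ⇒  p = 5/14.
The smuggler's indifference between route A and route B determines the customs officer's mixing probability q:
  the smuggler's expected payoff from route A: q·(-5) + (1−q)·4 = -9q + 4
  the smuggler's expected payoff from route B: q·(-2) + (1−q)·(-7) = 5q - 7
  -9q + 4 = 5q - 7  ⇒  -14q = -11  ⇒  q = 11/14.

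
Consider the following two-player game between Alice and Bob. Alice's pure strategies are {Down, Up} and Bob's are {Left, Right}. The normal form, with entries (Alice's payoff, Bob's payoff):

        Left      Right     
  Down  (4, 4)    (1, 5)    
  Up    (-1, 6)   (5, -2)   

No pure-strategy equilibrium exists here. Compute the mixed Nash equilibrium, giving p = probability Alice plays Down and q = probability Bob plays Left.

Alice's mix must leave Bob indifferent between Left and Right.
  Bob's payoff from Left: p·4 + (1−p)·6 = -2p + 6
  Bob's payoff from Right: p·5 + (1−p)·(-2) = 7p - 2
  -2p + 6 = 7p - 2  ⇒  -9p = -8  ⇒  p = 8/9.
In a mixed equilibrium Alice is indifferent between Down and Up; this condition fixes q.
  Alice's payoff from Down: q·4 + (1−q)·1 = 3q + 1
  Alice's payoff from Up: q·(-1) + (1−q)·5 = -6q + 5
  3q + 1 = -6q + 5  ⇒  9q = 4  ⇒  q = 4/9.

p = 8/9, q = 4/9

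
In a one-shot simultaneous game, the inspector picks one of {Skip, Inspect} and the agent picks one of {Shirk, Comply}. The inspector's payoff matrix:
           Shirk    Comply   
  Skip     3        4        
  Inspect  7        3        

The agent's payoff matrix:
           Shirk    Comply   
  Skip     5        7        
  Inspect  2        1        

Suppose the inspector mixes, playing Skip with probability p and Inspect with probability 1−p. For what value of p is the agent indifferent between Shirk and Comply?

p = 1/3

The agent's indifference between Shirk and Comply determines the inspector's mixing probability p:
  the agent's expected payoff from Shirk: p·5 + (1−p)·2 = 3p + 2
  the agent's expected payoff from Comply: p·7 + (1−p)·1 = 6p + 1
  3p + 2 = 6p + 1  ⇒  -3p = -1  ⇒  p = 1/3.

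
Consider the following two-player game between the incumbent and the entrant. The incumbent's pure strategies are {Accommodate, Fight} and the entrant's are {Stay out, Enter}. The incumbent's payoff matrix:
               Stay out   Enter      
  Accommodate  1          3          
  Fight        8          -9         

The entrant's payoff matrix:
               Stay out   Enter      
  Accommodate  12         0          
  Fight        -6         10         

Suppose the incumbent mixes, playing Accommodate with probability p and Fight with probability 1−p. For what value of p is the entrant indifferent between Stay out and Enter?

p = 4/7

For the entrant to be willing to mix, the entrant must be indifferent between Stay out and Enter, which pins down the incumbent's mix.
  the entrant's payoff from Stay out: p·12 + (1−p)·(-6) = 18p - 6
  the entrant's payoff from Enter: p·0 + (1−p)·10 = -10p + 10
  18p - 6 = -10p + 10  ⇒  28p = 16  ⇒  p = 4/7.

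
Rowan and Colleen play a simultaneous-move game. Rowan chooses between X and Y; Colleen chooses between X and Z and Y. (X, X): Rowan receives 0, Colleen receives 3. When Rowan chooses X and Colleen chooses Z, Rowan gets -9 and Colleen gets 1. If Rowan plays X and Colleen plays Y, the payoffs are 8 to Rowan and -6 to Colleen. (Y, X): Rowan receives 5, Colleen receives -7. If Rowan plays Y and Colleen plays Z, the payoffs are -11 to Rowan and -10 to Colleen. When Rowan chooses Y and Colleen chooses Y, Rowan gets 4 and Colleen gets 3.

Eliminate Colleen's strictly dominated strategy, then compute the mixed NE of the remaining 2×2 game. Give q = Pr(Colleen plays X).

Colleen's strategy Z is strictly dominated by X: 3 > 1 and -7 > -10. Eliminate Z.
Set Rowan's expected payoff from X equal to that from Y:
  Rowan's payoff to X: q·0 + (1−q)·8 = -8q + 8
  Rowan's payoff to Y: q·5 + (1−q)·4 = q + 4
  -8q + 8 = q + 4  ⇒  -9q = -4  ⇒  q = 4/9.

q = 4/9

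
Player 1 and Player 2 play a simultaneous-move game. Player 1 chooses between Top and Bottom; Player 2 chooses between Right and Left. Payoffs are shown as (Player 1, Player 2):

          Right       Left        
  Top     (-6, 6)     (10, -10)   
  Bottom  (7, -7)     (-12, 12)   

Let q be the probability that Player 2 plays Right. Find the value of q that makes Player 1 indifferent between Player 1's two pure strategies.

q = 22/35

In a mixed equilibrium Player 1 is indifferent between Top and Bottom; this condition fixes q.
  Player 1's payoff from Top: q·(-6) + (1−q)·10 = -16q + 10
  Player 1's payoff from Bottom: q·7 + (1−q)·(-12) = 19q - 12
  -16q + 10 = 19q - 12  ⇒  -35q = -22  ⇒  q = 22/35.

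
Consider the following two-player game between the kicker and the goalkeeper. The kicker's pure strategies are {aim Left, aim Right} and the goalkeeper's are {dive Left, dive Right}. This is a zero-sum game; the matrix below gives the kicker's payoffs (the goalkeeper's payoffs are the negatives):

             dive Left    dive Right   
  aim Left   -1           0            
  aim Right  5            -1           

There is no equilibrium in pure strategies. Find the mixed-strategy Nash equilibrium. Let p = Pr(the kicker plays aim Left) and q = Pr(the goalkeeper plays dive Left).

For the goalkeeper to be willing to mix, the goalkeeper must be indifferent between dive Left and dive Right, which pins down the kicker's mix.
  the goalkeeper's payoff from dive Left: p·1 + (1−p)·(-5) = 6p - 5
  the goalkeeper's payoff from dive Right: p·0 + (1−p)·1 = -p + 1
  6p - 5 = -p + 1  ⇒  7p = 6  ⇒  p = 6/7.
The goalkeeper's mix must leave the kicker indifferent between aim Left and aim Right.
  the kicker's expected payoff from aim Left: q·(-1) + (1−q)·0 = -q
  the kicker's expected payoff from aim Right: q·5 + (1−q)·(-1) = 6q - 1
  -q = 6q - 1  ⇒  -7q = -1  ⇒  q = 1/7.

p = 6/7, q = 1/7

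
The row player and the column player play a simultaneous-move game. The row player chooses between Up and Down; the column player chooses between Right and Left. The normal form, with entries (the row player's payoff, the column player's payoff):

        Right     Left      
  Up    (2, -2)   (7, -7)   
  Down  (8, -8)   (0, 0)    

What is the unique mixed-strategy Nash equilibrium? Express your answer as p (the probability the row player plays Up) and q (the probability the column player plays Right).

The row player's mix must leave the column player indifferent between Right and Left.
  the column player's payoff to Right: p·(-2) + (1−p)·(-8) = 6p - 8
  the column player's payoff to Left: p·(-7) + (1−p)·0 = -7p
  6p - 8 = -7p  ⇒  13p = 8  ⇒  p = 8/13.
The row player's indifference between Up and Down determines the column player's mixing probability q:
  the row player's payoff from Up: q·2 + (1−q)·7 = -5q + 7
  the row player's payoff from Down: q·8 + (1−q)·0 = 8q
  -5q + 7 = 8q  ⇒  -13q = -7  ⇒  q = 7/13.

p = 8/13, q = 7/13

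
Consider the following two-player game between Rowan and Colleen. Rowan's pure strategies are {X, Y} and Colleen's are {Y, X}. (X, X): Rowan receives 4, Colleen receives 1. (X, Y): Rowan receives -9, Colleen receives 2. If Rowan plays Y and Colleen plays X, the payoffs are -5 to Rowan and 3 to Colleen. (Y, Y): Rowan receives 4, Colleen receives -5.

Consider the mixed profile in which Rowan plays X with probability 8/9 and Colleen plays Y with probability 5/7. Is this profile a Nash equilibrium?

Given Colleen's mix q = 5/7, Rowan's payoff from X is -37/7 but from Y is 10/7. Rowan strictly prefers Y, so Rowan would not mix.
So the proposed profile is not a Nash equilibrium.

No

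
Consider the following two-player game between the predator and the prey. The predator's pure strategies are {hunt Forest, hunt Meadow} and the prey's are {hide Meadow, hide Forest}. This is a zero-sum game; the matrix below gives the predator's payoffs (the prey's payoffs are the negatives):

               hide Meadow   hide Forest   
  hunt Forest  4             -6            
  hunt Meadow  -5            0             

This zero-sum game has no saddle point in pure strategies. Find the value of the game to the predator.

v = -2

In a mixed equilibrium the predator is indifferent between hunt Forest and hunt Meadow; this condition fixes q.
  the predator's expected payoff from hunt Forest: q·4 + (1−q)·(-6) = 10q - 6
  the predator's expected payoff from hunt Meadow: q·(-5) + (1−q)·0 = -5q
  10q - 6 = -5q  ⇒  15q = 6  ⇒  q = 2/5.
The value is the predator's expected payoff against this mix (using hunt Forest): (2/5)·4 + (3/5)·(-6) = -2.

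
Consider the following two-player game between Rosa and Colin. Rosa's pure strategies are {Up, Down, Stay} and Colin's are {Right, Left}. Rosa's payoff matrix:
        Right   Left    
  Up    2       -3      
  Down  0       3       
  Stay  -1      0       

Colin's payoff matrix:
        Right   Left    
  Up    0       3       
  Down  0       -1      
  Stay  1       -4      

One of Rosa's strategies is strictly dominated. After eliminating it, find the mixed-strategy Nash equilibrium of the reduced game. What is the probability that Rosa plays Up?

Rosa's strategy Stay is strictly dominated by Down: 0 > -1 and 3 > 0. Eliminate Stay.
Colin's indifference between Right and Left determines Rosa's mixing probability p:
  Colin's payoff to Right: p·0 + (1−p)·0 = 0
  Colin's payoff to Left: p·3 + (1−p)·(-1) = 4p - 1
  0 = 4p - 1  ⇒  -4p = -1  ⇒  p = 1/4.

p = 1/4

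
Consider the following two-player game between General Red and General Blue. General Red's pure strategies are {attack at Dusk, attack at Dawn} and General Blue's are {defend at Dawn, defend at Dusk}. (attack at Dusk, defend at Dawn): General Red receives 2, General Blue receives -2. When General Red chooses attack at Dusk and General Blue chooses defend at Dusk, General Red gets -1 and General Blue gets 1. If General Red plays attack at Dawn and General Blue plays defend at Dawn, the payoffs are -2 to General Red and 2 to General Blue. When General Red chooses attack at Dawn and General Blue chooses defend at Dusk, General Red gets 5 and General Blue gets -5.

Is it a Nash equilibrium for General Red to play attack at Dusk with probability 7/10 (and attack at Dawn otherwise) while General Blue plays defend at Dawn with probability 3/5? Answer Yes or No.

Check General Blue's indifference given General Red's mix p = 7/10:
  payoff from defend at Dawn = -4/5; payoff from defend at Dusk = -4/5 — equal.
Check General Red's indifference given General Blue's mix q = 3/5:
  payoff from attack at Dusk = 4/5; payoff from attack at Dawn = 4/5 — equal.
Both players are indifferent, so neither can profitably deviate.

Yes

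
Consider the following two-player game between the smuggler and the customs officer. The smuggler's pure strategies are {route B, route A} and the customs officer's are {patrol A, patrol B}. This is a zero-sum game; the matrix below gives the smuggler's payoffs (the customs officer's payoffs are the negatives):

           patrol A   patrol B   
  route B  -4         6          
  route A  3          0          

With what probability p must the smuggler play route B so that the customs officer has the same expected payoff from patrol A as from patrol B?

The smuggler's mix must leave the customs officer indifferent between patrol A and patrol B.
  the customs officer's payoff to patrol A: p·4 + (1−p)·(-3) = 7p - 3
  the customs officer's payoff to patrol B: p·(-6) + (1−p)·0 = -6p
  7p - 3 = -6p  ⇒  13p = 3  ⇒  p = 3/13.

p = 3/13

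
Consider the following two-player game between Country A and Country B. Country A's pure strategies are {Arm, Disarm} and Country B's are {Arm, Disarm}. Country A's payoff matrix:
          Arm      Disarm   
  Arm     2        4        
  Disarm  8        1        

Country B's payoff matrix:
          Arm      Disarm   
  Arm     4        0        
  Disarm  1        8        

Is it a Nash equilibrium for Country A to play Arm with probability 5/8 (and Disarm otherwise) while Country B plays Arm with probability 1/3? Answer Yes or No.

No

Given Country A's mix p = 5/8, Country B's payoff from Arm is 23/8 but from Disarm is 3. Country B strictly prefers Disarm, so Country B would not mix.
So the proposed profile is not a Nash equilibrium.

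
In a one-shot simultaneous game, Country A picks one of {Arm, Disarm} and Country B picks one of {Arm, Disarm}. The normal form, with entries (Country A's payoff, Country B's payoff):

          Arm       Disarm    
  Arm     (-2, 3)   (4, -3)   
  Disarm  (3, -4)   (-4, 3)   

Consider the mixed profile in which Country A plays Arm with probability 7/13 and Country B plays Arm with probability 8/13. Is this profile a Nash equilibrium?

Check Country B's indifference given Country A's mix p = 7/13:
  payoff from Arm = -3/13; payoff from Disarm = -3/13 — equal.
Check Country A's indifference given Country B's mix q = 8/13:
  payoff from Arm = 4/13; payoff from Disarm = 4/13 — equal.
Both players are indifferent, so neither can profitably deviate.

Yes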